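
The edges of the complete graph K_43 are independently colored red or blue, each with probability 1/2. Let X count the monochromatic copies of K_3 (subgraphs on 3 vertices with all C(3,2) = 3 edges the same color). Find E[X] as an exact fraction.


Let X = Σ_S X_S over the C(43, 3) = 12341 subsets S of size 3, where X_S = 1 if the K_3 on S is monochromatic.
For a fixed S, the K_3 on S has C(3, 2) = 3 edges. P[all 3 edges red] = (1/2)^3, and likewise for blue, so P[monochromatic] = 2·(1/2)^3 = 2^{1 − 3} = 1/4.
By linearity of expectation: E[X] = C(43, 3) · 2^{1 − 3} = 12341 · 1/4 = 12341/4.
Numerically: E[X] ≈ 3085.25000.

E[X] = C(43,3)·2^(1−C(3,2)) = 12341/4 ≈ 3085.25000.


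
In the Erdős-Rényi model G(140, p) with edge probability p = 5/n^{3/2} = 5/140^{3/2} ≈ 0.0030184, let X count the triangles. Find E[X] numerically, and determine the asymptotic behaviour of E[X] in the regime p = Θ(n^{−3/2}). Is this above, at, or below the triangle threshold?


Number of potential triangles: C(140, 3) = 447580.
Each occurs with probability p³ ≈ (0.0030184)³ ≈ 2.7500073e-08.
By linearity: E[X] = C(140, 3)·p³ ≈ 447580 · 2.7500073e-08 ≈ 0.01231.
Since α = 3/2 > 1, p = c/n^{3/2} = o(1/n) is below the triangle threshold p ~ 1/n. Asymptotically E[X] ~ (c³/6)·n^{3(1−α)} = (5³/6)·n^{-1.5} → 0, so by Markov's inequality G has no triangles w.h.p.

E[X] ≈ 0.01231; in regime p = Θ(1/n^{3/2}) E[X] tends to 0 (below the triangle threshold p ~ 1/n).


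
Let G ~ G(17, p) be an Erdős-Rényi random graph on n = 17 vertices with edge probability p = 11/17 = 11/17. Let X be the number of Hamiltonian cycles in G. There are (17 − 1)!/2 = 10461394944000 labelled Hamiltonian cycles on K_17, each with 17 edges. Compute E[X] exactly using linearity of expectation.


K_17 has (17 − 1)!/2 = 10461394944000 labelled Hamiltonian cycles.
For each such Hamiltonian cycle H, let X_H = 1 if all 17 edges of H are present in G. Then P[X_H = 1] = p^{17} = (11/17)^{17} = 505447028499293771/827240261886336764177.
By linearity of expectation: E[X] = Σ_H E[X_H] = 10461394944000 · p^{17} = 10461394944000 · 505447028499293771/827240261886336764177 = 5287680988402335763510093824000/827240261886336764177.
Numerically: E[X] ≈ 6.392e+09.

E[X] = 10461394944000 · (11/17)^{17} = 5287680988402335763510093824000/827240261886336764177 ≈ 6.392e+09.


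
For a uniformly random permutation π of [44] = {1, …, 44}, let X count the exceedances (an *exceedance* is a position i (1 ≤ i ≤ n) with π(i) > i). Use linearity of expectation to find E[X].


Write X = Σ_{i=1}^{44} X_i, where X_i = 1_{π(i) > i}.
For each fixed i, π(i) is uniform over {1, …, 44} (marginal of a uniform permutation), so P[π(i) > i] = (n − i)/n. Summing: Σ_{i=1}^{44} (n − i)/n = (0 + 1 + … + 43)/44 = 44(44 − 1)/(2·44) = (44 − 1)/2.
Hence E[X] = Σ_{i=1}^{44} (44 − i)/44 = 43/2 ≈ 21.500.

E[X] = 43/2 = 21.500.


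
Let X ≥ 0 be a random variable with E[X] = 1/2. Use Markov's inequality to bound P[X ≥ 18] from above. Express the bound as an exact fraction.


μ = E[X] = 1/2, a = 18.
Markov: P[X ≥ 18] ≤ μ/a = (1/2)/18 = 1/36.
Numerically: ≈ 0.02778.
(Since a = 18 > μ = 0.50000, the bound 1/36 is < 1 and informative.)

P[X ≥ 18] ≤ 1/36 ≈ 0.02778.


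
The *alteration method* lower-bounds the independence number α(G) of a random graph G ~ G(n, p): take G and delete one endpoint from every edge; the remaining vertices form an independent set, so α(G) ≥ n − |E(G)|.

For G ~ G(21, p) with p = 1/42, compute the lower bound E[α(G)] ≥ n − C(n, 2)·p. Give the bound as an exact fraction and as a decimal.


E[|E(G)|] = C(21, 2)·p = 210 · (1/42) = 5.
E[α(G)] ≥ n − E[|E(G)|] = 21 − 5 = 16.
Numerically: ≈ 16.000000.
(This is only a lower bound; the true E[α(G)] may be larger.)

E[α(G)] ≥ 16 ≈ 16.000000.


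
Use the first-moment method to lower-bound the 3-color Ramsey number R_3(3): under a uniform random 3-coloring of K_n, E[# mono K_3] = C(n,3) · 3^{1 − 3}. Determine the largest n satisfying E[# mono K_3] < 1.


We need C(n, 3) · 3^{1 − 3} < 1, i.e. C(n, 3) < 3^{3 − 1} = 9.
Check values of n near the boundary:
  n = 3: C(3, 3) = 1; 1 < 9? YES
  n = 4: C(4, 3) = 4; 4 < 9? YES
  n = 5: C(5, 3) = 10; 10 < 9? NO
  n = 6: C(6, 3) = 20; 20 < 9? NO
  n = 7: C(7, 3) = 35; 35 < 9? NO
The largest n with C(n, 3) < 9 is n = 4 (where E[X] = 4/9 ≈ 0.444). Hence R_3(3) > 4, i.e. R_3(3) ≥ 5.

Largest n = 4; hence R_3(3) > 4.


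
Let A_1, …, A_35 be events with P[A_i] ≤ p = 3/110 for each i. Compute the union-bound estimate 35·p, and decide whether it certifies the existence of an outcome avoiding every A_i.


Union bound: P[∪_{i=1}^{35} A_i] ≤ Σ_i P[A_i] ≤ 35·p = 35·(3/110) = 21/22.
Numerically: 21/22 ≈ 0.9545.
Is 21/22 < 1? YES.
Since P[∪ A_i] ≤ 21/22 < 1, the complement has P[∩ A_i^c] ≥ 1 − 21/22 = 1/22 > 0, so some outcome avoids every A_i.

35·p = 21/22 ≈ 0.9545; existence CERTIFIED by the union bound.


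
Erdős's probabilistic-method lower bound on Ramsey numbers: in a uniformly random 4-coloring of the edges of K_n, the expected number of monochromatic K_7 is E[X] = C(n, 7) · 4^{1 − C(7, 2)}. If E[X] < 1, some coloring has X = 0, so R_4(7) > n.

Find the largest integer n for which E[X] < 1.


We need C(n, 7) · 4^{1 − 21} < 1, i.e. C(n, 7) < 4^{21 − 1} = 1099511627776.
Check values of n near the boundary:
  n = 174: C(174, 7) = 847879782984; 847879782984 < 1099511627776? YES
  n = 175: C(175, 7) = 883208107275; 883208107275 < 1099511627776? YES
  n = 176: C(176, 7) = 919790691600; 919790691600 < 1099511627776? YES
  n = 177: C(177, 7) = 957664425960; 957664425960 < 1099511627776? YES
  n = 178: C(178, 7) = 996867063280; 996867063280 < 1099511627776? YES
  n = 179: C(179, 7) = 1037437234460; 1037437234460 < 1099511627776? YES
  n = 180: C(180, 7) = 1079414463600; 1079414463600 < 1099511627776? YES
  n = 181: C(181, 7) = 1122839183400; 1122839183400 < 1099511627776? NO
  n = 182: C(182, 7) = 1167752750736; 1167752750736 < 1099511627776? NO
The largest n with C(n, 7) < 1099511627776 is n = 180 (where E[X] = 67463403975/68719476736 ≈ 0.981722). Hence R_4(7) > 180, i.e. R_4(7) ≥ 181.

Largest n = 180; hence R_4(7) > 180.


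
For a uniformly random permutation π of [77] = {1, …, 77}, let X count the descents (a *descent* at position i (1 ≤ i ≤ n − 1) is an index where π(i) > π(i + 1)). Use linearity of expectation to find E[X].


Write X = Σ X_I over i = 1, …, 76, with X_I the indicator of one descent.
There are 76 indicators.
For each fixed i, the pair (π(i), π(i+1)) is a uniformly random ordered pair of distinct values from {1, …, 77}; by symmetry P[π(i) > π(i+1)] = 1/2.
By linearity: E[X] = 76 · (1/2) = (77 − 1) · (1/2) = 38 ≈ 38.000000.

E[X] = 38 = 38.000000.


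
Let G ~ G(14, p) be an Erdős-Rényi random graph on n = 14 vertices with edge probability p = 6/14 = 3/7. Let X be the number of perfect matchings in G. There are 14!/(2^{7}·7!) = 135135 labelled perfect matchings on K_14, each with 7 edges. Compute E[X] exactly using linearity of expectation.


K_14 has 14!/(2^{7}·7!) = 135135 labelled perfect matchings.
For each such perfect matching H, let X_H = 1 if all 7 edges of H are present in G. Then P[X_H = 1] = p^{7} = (3/7)^{7} = 2187/823543.
Summing the indicators: E[X] = Σ_H E[X_H] = 135135 · p^{7} = 135135 · 2187/823543 = 42220035/117649.
Numerically: E[X] ≈ 358.864.

E[X] = 135135 · (3/7)^{7} = 42220035/117649 ≈ 358.864.


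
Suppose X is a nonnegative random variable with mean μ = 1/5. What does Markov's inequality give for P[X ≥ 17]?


μ = E[X] = 1/5, a = 17.
Markov: P[X ≥ 17] ≤ μ/a = (1/5)/17 = 1/85.
Numerically: ≈ 0.012.
(Since a = 17 > μ = 0.200, the bound 1/85 is < 1 and informative.)

P[X ≥ 17] ≤ 1/85 ≈ 0.012.


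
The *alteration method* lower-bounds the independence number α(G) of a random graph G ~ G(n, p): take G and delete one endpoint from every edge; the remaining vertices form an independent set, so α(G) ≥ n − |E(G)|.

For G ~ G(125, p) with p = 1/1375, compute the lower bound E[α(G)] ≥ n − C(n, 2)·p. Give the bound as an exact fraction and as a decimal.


E[|E(G)|] = C(125, 2)·p = 7750 · (1/1375) = 62/11.
E[α(G)] ≥ n − E[|E(G)|] = 125 − 62/11 = 1313/11.
Numerically: ≈ 119.364.
(This is only a lower bound; the true E[α(G)] may be larger.)

E[α(G)] ≥ 1313/11 ≈ 119.364.


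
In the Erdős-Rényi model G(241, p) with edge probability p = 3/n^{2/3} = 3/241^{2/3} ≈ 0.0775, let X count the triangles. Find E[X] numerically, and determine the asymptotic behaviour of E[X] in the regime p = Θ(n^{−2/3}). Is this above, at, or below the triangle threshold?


Number of potential triangles: C(241, 3) = 2303960.
Each occurs with probability p³ ≈ (0.0775)³ ≈ 4.64868e-04.
By linearity: E[X] = C(241, 3)·p³ ≈ 2303960 · 4.64868e-04 ≈ 1071.037.
Since α = 2/3 < 1, p = c/n^{2/3} ≫ 1/n is above the triangle threshold p ~ 1/n. Asymptotically E[X] ~ (c³/6)·n^{3(1−α)} = (3³/6)·n^{1} → ∞; triangles are abundant w.h.p.

E[X] ≈ 1071.037; in regime p = Θ(1/n^{2/3}) E[X] diverges (above the triangle threshold p ~ 1/n).


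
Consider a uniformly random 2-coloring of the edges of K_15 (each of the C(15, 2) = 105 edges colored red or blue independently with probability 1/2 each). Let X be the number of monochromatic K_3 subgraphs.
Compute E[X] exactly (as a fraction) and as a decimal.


Let X = Σ_S X_S over the C(15, 3) = 455 subsets S of size 3, where X_S = 1 if the K_3 on S is monochromatic.
For a fixed S, the K_3 on S has C(3, 2) = 3 edges. P[all 3 edges red] = (1/2)^3, and likewise for blue, so P[monochromatic] = 2·(1/2)^3 = 2^{1 − 3} = 1/4.
Summing: E[X] = C(15, 3) · 2^{1 − 3} = 455 · 1/4 = 455/4.
Numerically: E[X] ≈ 113.7500.

E[X] = C(15,3)·2^(1−C(3,2)) = 455/4 ≈ 113.7500.


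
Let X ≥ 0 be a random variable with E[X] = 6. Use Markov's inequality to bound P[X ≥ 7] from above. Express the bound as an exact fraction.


μ = E[X] = 6, a = 7.
Markov: P[X ≥ 7] ≤ μ/a = (6)/7 = 6/7.
Numerically: ≈ 0.8571.
(Since a = 7 > μ = 6.0000, the bound 6/7 is < 1 and informative.)

P[X ≥ 7] ≤ 6/7 ≈ 0.8571.


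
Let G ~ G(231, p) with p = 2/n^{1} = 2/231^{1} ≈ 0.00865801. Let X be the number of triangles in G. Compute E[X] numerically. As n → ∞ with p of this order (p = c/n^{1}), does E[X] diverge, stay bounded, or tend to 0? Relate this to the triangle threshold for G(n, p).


Number of potential triangles: C(231, 3) = 2027795.
Each occurs with probability p³ ≈ (0.00865801)³ ≈ 6.49013973e-07.
By linearity: E[X] = C(231, 3)·p³ ≈ 2027795 · 6.49013973e-07 ≈ 1.316067.
Here α = 1, so p = 2/n is exactly at the triangle threshold p ~ 1/n. Asymptotically E[X] → c³/6 = 2³/6 = 4/3 ≈ 1.333333, a bounded constant. In this regime the triangle count is asymptotically Poisson(c³/6).

E[X] ≈ 1.316067; in regime p = Θ(1/n^{1}) E[X] stays bounded (at the triangle threshold p ~ 1/n).


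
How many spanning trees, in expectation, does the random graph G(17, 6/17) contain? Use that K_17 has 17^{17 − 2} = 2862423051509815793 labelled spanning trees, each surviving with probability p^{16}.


K_17 has 17^{17 − 2} = 2862423051509815793 labelled spanning trees.
For each such spanning tree H, let X_H = 1 if all 16 edges of H are present in G. Then P[X_H = 1] = p^{16} = (6/17)^{16} = 2821109907456/48661191875666868481.
By linearity: E[X] = Σ_H E[X_H] = 2862423051509815793 · p^{16} = 2862423051509815793 · 2821109907456/48661191875666868481 = 2821109907456/17.
Numerically: E[X] ≈ 1.6595e+11.

E[X] = 2862423051509815793 · (6/17)^{16} = 2821109907456/17 ≈ 1.6595e+11.


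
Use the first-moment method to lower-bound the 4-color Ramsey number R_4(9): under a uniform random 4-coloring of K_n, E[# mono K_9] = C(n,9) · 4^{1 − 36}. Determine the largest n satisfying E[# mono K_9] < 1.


We need C(n, 9) · 4^{1 − 36} < 1, i.e. C(n, 9) < 4^{36 − 1} = 1180591620717411303424.
Check values of n near the boundary:
  n = 909: C(909, 9) = 1122169012923711463931; 1122169012923711463931 < 1180591620717411303424? YES
  n = 910: C(910, 9) = 1133378248346922788210; 1133378248346922788210 < 1180591620717411303424? YES
  n = 911: C(911, 9) = 1144686900492291197405; 1144686900492291197405 < 1180591620717411303424? YES
  n = 912: C(912, 9) = 1156095740032081475120; 1156095740032081475120 < 1180591620717411303424? YES
  n = 913: C(913, 9) = 1167605542753639808390; 1167605542753639808390 < 1180591620717411303424? YES
  n = 914: C(914, 9) = 1179217089587653905932; 1179217089587653905932 < 1180591620717411303424? YES
  n = 915: C(915, 9) = 1190931166636537885130; 1190931166636537885130 < 1180591620717411303424? NO
The largest n with C(n, 9) < 1180591620717411303424 is n = 914 (where E[X] = 294804272396913476483/295147905179352825856 ≈ 0.9988). Hence R_4(9) > 914, i.e. R_4(9) ≥ 915.

Largest n = 914; hence R_4(9) > 914.


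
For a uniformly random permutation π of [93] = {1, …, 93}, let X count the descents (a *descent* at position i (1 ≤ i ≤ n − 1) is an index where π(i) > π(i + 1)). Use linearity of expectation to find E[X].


Write X = Σ X_I over i = 1, …, 92, with X_I the indicator of one descent.
There are 92 indicators.
For each fixed i, the pair (π(i), π(i+1)) is a uniformly random ordered pair of distinct values from {1, …, 93}; by symmetry P[π(i) > π(i+1)] = 1/2.
By linearity: E[X] = 92 · (1/2) = (93 − 1) · (1/2) = 46 ≈ 46.00000.

E[X] = 46 = 46.00000.


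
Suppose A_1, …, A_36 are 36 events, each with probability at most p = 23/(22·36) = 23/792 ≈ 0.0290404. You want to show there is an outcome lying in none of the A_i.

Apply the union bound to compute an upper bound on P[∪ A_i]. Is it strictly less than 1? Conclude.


Union bound: P[∪_{i=1}^{36} A_i] ≤ Σ_i P[A_i] ≤ 36·p = 36·(23/792) = 23/22.
Numerically: 23/22 ≈ 1.0454545.
Is 23/22 < 1? NO.
Since the bound 23/22 is ≥ 1, the union bound is uninformative here; it does NOT by itself certify existence.

36·p = 23/22 ≈ 1.0454545; existence NOT certified by the union bound.


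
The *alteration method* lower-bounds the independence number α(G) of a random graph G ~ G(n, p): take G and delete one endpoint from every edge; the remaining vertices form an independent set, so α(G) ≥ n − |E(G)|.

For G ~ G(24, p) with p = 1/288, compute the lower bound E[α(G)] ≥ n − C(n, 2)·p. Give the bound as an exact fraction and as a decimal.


E[|E(G)|] = C(24, 2)·p = 276 · (1/288) = 23/24.
E[α(G)] ≥ n − E[|E(G)|] = 24 − 23/24 = 553/24.
Numerically: ≈ 23.0417.
(This is only a lower bound; the true E[α(G)] may be larger.)

E[α(G)] ≥ 553/24 ≈ 23.0417.


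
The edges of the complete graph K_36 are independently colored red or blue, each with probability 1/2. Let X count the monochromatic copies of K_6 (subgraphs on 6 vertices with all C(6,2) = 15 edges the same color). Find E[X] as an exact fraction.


Let X = Σ_S X_S over the C(36, 6) = 1947792 subsets S of size 6, where X_S = 1 if the K_6 on S is monochromatic.
For a fixed S, the K_6 on S has C(6, 2) = 15 edges. P[all 15 edges red] = (1/2)^15, and likewise for blue, so P[monochromatic] = 2·(1/2)^15 = 2^{1 − 15} = 1/16384.
Summing: E[X] = C(36, 6) · 2^{1 − 15} = 1947792 · 1/16384 = 121737/1024.
Numerically: E[X] ≈ 118.884.

E[X] = C(36,6)·2^(1−C(6,2)) = 121737/1024 ≈ 118.884.


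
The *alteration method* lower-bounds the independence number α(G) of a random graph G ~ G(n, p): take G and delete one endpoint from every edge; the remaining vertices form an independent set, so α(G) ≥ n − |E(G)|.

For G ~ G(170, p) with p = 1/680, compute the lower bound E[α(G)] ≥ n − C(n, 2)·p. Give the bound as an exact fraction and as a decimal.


E[|E(G)|] = C(170, 2)·p = 14365 · (1/680) = 169/8.
E[α(G)] ≥ n − E[|E(G)|] = 170 − 169/8 = 1191/8.
Numerically: ≈ 148.87500.
(This is only a lower bound; the true E[α(G)] may be larger.)

E[α(G)] ≥ 1191/8 ≈ 148.87500.


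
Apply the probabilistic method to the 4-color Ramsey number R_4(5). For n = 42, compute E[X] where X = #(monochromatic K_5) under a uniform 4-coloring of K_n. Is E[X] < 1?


E[X] = C(42, 5) · 4^{1 − 10} = 850668 · 4^{−9} = 850668/262144.
As a reduced fraction: E[X] = 212667/65536 ≈ 3.2450409.
Is E[X] < 1? NO.
Since E[X] ≥ 1, the first-moment bound is inconclusive at n = 42; it does NOT by itself certify R_4(5) > 42.

E[X] = 212667/65536 ≈ 3.2450409; E[X] ≥ 1; first-moment method inconclusive here.


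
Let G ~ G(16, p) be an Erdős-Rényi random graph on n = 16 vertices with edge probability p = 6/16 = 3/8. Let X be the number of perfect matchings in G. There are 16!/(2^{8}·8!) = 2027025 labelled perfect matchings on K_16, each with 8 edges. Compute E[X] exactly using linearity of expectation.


K_16 has 16!/(2^{8}·8!) = 2027025 labelled perfect matchings.
For each such perfect matching H, let X_H = 1 if all 8 edges of H are present in G. Then P[X_H = 1] = p^{8} = (3/8)^{8} = 6561/16777216.
By linearity: E[X] = Σ_H E[X_H] = 2027025 · p^{8} = 2027025 · 6561/16777216 = 13299311025/16777216.
Numerically: E[X] ≈ 793.

E[X] = 2027025 · (3/8)^{8} = 13299311025/16777216 ≈ 793.


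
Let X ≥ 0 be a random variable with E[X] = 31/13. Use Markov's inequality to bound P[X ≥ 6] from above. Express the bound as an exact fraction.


μ = E[X] = 31/13, a = 6.
Markov: P[X ≥ 6] ≤ μ/a = (31/13)/6 = 31/78.
Numerically: ≈ 0.3974.
(Since a = 6 > μ = 2.3846, the bound 31/78 is < 1 and informative.)

P[X ≥ 6] ≤ 31/78 ≈ 0.3974.


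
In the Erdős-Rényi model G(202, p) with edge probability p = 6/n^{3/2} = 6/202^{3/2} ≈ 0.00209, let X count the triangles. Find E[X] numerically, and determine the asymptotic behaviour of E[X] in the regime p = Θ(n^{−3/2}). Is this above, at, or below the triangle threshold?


Number of potential triangles: C(202, 3) = 1353400.
Each occurs with probability p³ ≈ (0.00209)³ ≈ 9.127936e-09.
By linearity: E[X] = C(202, 3)·p³ ≈ 1353400 · 9.127936e-09 ≈ 0.0124.
Since α = 3/2 > 1, p = c/n^{3/2} = o(1/n) is below the triangle threshold p ~ 1/n. Asymptotically E[X] ~ (c³/6)·n^{3(1−α)} = (6³/6)·n^{-1.5} → 0, so by Markov's inequality G has no triangles w.h.p.

E[X] ≈ 0.0124; in regime p = Θ(1/n^{3/2}) E[X] tends to 0 (below the triangle threshold p ~ 1/n).


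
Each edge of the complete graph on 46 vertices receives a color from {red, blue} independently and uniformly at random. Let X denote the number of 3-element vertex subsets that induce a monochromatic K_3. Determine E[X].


Let X = Σ_S X_S over the C(46, 3) = 15180 subsets S of size 3, where X_S = 1 if the K_3 on S is monochromatic.
For a fixed S, the K_3 on S has C(3, 2) = 3 edges. P[all 3 edges red] = (1/2)^3, and likewise for blue, so P[monochromatic] = 2·(1/2)^3 = 2^{1 − 3} = 1/4.
By linearity of expectation: E[X] = C(46, 3) · 2^{1 − 3} = 15180 · 1/4 = 3795.
Numerically: E[X] ≈ 3795.0000.

E[X] = C(46,3)·2^(1−C(3,2)) = 3795 ≈ 3795.0000.


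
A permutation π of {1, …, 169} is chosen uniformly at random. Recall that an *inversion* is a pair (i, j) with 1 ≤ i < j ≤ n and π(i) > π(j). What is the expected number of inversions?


Write X = Σ X_I over the C(169, 2) = 14196 pairs i < j, with X_I the indicator of one inversion.
There are 14196 indicators.
For each fixed pair i < j, the values π(i) and π(j) are two distinct elements of {1, …, 169} in uniformly random order; by symmetry P[π(i) > π(j)] = 1/2.
By linearity: E[X] = 14196 · (1/2) = C(169, 2) · (1/2) = 14196/2 = 7098 ≈ 7098.000.

E[X] = 7098 = 7098.000.


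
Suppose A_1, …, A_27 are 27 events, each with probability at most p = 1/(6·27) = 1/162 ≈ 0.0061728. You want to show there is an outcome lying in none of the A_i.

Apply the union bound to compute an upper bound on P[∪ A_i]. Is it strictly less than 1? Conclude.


Union bound: P[∪_{i=1}^{27} A_i] ≤ Σ_i P[A_i] ≤ 27·p = 27·(1/162) = 1/6.
Numerically: 1/6 ≈ 0.1666667.
Is 1/6 < 1? YES.
Since P[∪ A_i] ≤ 1/6 < 1, the complement has P[∩ A_i^c] ≥ 1 − 1/6 = 5/6 > 0, so some outcome avoids every A_i.

27·p = 1/6 ≈ 0.1666667; existence CERTIFIED by the union bound.


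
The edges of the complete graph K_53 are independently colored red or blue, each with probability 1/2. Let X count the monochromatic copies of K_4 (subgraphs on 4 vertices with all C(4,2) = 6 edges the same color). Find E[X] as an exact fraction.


Let X = Σ_S X_S over the C(53, 4) = 292825 subsets S of size 4, where X_S = 1 if the K_4 on S is monochromatic.
For a fixed S, the K_4 on S has C(4, 2) = 6 edges. P[all 6 edges red] = (1/2)^6, and likewise for blue, so P[monochromatic] = 2·(1/2)^6 = 2^{1 − 6} = 1/32.
By linearity: E[X] = C(53, 4) · 2^{1 − 6} = 292825 · 1/32 = 292825/32.
Numerically: E[X] ≈ 9150.7812.

E[X] = C(53,4)·2^(1−C(4,2)) = 292825/32 ≈ 9150.7812.


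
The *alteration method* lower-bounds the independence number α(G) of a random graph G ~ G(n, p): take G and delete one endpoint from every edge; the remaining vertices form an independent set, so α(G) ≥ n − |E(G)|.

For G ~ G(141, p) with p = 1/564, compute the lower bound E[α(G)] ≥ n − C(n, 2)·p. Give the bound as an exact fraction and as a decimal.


E[|E(G)|] = C(141, 2)·p = 9870 · (1/564) = 35/2.
E[α(G)] ≥ n − E[|E(G)|] = 141 − 35/2 = 247/2.
Numerically: ≈ 123.5000.
(This is only a lower bound; the true E[α(G)] may be larger.)

E[α(G)] ≥ 247/2 ≈ 123.5000.


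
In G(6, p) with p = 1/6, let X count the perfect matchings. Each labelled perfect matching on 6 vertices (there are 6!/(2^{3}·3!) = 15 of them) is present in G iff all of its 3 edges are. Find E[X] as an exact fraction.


K_6 has 6!/(2^{3}·3!) = 15 labelled perfect matchings.
For each such perfect matching H, let X_H = 1 if all 3 edges of H are present in G. Then P[X_H = 1] = p^{3} = (1/6)^{3} = 1/216.
By linearity: E[X] = Σ_H E[X_H] = 15 · p^{3} = 15 · 1/216 = 5/72.
Numerically: E[X] ≈ 0.069444.

E[X] = 15 · (1/6)^{3} = 5/72 ≈ 0.069444.


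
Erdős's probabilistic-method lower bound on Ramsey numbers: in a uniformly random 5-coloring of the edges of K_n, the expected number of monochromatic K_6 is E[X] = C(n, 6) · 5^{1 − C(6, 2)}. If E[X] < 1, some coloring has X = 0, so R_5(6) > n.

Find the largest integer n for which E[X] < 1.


We need C(n, 6) · 5^{1 − 15} < 1, i.e. C(n, 6) < 5^{15 − 1} = 6103515625.
Check values of n near the boundary:
  n = 125: C(125, 6) = 4690625500; 4690625500 < 6103515625? YES
  n = 126: C(126, 6) = 4925156775; 4925156775 < 6103515625? YES
  n = 127: C(127, 6) = 5169379425; 5169379425 < 6103515625? YES
  n = 128: C(128, 6) = 5423611200; 5423611200 < 6103515625? YES
  n = 129: C(129, 6) = 5688177600; 5688177600 < 6103515625? YES
  n = 130: C(130, 6) = 5963412000; 5963412000 < 6103515625? YES
  n = 131: C(131, 6) = 6249655776; 6249655776 < 6103515625? NO
  n = 132: C(132, 6) = 6547258432; 6547258432 < 6103515625? NO
The largest n with C(n, 6) < 6103515625 is n = 130 (where E[X] = 47707296/48828125 ≈ 0.97705). Hence R_5(6) > 130, i.e. R_5(6) ≥ 131.

Largest n = 130; hence R_5(6) > 130.


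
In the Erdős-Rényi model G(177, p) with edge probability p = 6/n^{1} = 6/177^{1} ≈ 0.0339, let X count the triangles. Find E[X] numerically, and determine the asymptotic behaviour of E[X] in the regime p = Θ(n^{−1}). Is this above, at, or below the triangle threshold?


Number of potential triangles: C(177, 3) = 908600.
Each occurs with probability p³ ≈ (0.0339)³ ≈ 3.89524e-05.
By linearity: E[X] = C(177, 3)·p³ ≈ 908600 · 3.89524e-05 ≈ 35.392.
Here α = 1, so p = 6/n is exactly at the triangle threshold p ~ 1/n. Asymptotically E[X] → c³/6 = 6³/6 = 36 ≈ 36.000, a bounded constant. In this regime the triangle count is asymptotically Poisson(c³/6).

E[X] ≈ 35.392; in regime p = Θ(1/n^{1}) E[X] stays bounded (at the triangle threshold p ~ 1/n).


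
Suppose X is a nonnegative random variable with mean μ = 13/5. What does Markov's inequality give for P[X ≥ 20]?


μ = E[X] = 13/5, a = 20.
Markov: P[X ≥ 20] ≤ μ/a = (13/5)/20 = 13/100.
Numerically: ≈ 0.130000.
(Since a = 20 > μ = 2.600000, the bound 13/100 is < 1 and informative.)

P[X ≥ 20] ≤ 13/100 ≈ 0.130000.


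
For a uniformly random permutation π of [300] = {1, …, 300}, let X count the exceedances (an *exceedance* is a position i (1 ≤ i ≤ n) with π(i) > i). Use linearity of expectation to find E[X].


Write X = Σ_{i=1}^{300} X_i, where X_i = 1_{π(i) > i}.
For each fixed i, π(i) is uniform over {1, …, 300} (marginal of a uniform permutation), so P[π(i) > i] = (n − i)/n. Summing: Σ_{i=1}^{300} (n − i)/n = (0 + 1 + … + 299)/300 = 300(300 − 1)/(2·300) = (300 − 1)/2.
Hence E[X] = Σ_{i=1}^{300} (300 − i)/300 = 299/2 ≈ 149.500000.

E[X] = 299/2 = 149.500000.


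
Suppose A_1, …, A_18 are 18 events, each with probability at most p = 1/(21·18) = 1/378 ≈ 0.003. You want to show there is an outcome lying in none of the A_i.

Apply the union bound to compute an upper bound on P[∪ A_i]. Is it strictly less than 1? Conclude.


Union bound: P[∪_{i=1}^{18} A_i] ≤ Σ_i P[A_i] ≤ 18·p = 18·(1/378) = 1/21.
Numerically: 1/21 ≈ 0.048.
Is 1/21 < 1? YES.
Since P[∪ A_i] ≤ 1/21 < 1, the complement has P[∩ A_i^c] ≥ 1 − 1/21 = 20/21 > 0, so some outcome avoids every A_i.

18·p = 1/21 ≈ 0.048; existence CERTIFIED by the union bound.


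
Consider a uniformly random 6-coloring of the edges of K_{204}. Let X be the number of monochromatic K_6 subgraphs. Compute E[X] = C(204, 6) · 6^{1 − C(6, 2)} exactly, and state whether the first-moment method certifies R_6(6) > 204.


E[X] = C(204, 6) · 6^{1 − 15} = 92944609660 · 6^{−14} = 92944609660/78364164096.
As a reduced fraction: E[X] = 23236152415/19591041024 ≈ 1.18606.
Is E[X] < 1? NO.
Since E[X] ≥ 1, the first-moment bound is inconclusive at n = 204; it does NOT by itself certify R_6(6) > 204.

E[X] = 23236152415/19591041024 ≈ 1.18606; E[X] ≥ 1; first-moment method inconclusive here.


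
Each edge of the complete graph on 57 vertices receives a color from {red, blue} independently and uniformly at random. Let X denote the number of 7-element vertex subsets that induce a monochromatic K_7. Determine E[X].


Let X = Σ_S X_S over the C(57, 7) = 264385836 subsets S of size 7, where X_S = 1 if the K_7 on S is monochromatic.
For a fixed S, the K_7 on S has C(7, 2) = 21 edges. P[all 21 edges red] = (1/2)^21, and likewise for blue, so P[monochromatic] = 2·(1/2)^21 = 2^{1 − 21} = 1/1048576.
By linearity: E[X] = C(57, 7) · 2^{1 − 21} = 264385836 · 1/1048576 = 66096459/262144.
Numerically: E[X] ≈ 252.137981.

E[X] = C(57,7)·2^(1−C(7,2)) = 66096459/262144 ≈ 252.137981.


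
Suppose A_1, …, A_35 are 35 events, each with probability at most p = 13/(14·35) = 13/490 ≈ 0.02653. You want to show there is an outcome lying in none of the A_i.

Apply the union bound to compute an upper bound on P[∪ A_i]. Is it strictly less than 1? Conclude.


Union bound: P[∪_{i=1}^{35} A_i] ≤ Σ_i P[A_i] ≤ 35·p = 35·(13/490) = 13/14.
Numerically: 13/14 ≈ 0.92857.
Is 13/14 < 1? YES.
Since P[∪ A_i] ≤ 13/14 < 1, the complement has P[∩ A_i^c] ≥ 1 − 13/14 = 1/14 > 0, so some outcome avoids every A_i.

35·p = 13/14 ≈ 0.92857; existence CERTIFIED by the union bound.


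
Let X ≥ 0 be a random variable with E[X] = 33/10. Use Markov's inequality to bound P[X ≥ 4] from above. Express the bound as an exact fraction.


μ = E[X] = 33/10, a = 4.
Markov: P[X ≥ 4] ≤ μ/a = (33/10)/4 = 33/40.
Numerically: ≈ 0.8250.
(Since a = 4 > μ = 3.3000, the bound 33/40 is < 1 and informative.)

P[X ≥ 4] ≤ 33/40 ≈ 0.8250.


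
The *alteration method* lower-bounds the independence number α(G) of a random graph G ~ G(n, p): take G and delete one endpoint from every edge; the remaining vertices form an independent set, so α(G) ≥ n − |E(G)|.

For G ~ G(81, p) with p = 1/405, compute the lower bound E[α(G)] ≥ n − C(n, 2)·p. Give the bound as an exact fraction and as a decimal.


E[|E(G)|] = C(81, 2)·p = 3240 · (1/405) = 8.
E[α(G)] ≥ n − E[|E(G)|] = 81 − 8 = 73.
Numerically: ≈ 73.000000.
(This is only a lower bound; the true E[α(G)] may be larger.)

E[α(G)] ≥ 73 ≈ 73.000000.


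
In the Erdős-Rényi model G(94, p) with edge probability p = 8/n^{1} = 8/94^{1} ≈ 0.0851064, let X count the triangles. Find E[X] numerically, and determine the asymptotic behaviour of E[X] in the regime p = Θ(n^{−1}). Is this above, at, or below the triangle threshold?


Number of potential triangles: C(94, 3) = 134044.
Each occurs with probability p³ ≈ (0.0851064)³ ≈ 6.16433738e-04.
By linearity: E[X] = C(94, 3)·p³ ≈ 134044 · 6.16433738e-04 ≈ 82.629244.
Here α = 1, so p = 8/n is exactly at the triangle threshold p ~ 1/n. Asymptotically E[X] → c³/6 = 8³/6 = 256/3 ≈ 85.333333, a bounded constant. In this regime the triangle count is asymptotically Poisson(c³/6).

E[X] ≈ 82.629244; in regime p = Θ(1/n^{1}) E[X] stays bounded (at the triangle threshold p ~ 1/n).


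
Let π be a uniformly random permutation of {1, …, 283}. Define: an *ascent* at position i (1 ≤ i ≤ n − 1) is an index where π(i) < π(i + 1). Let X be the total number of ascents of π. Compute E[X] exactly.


Write X = Σ X_I over i = 1, …, 282, with X_I the indicator of one ascent.
There are 282 indicators.
For each fixed i, the pair (π(i), π(i+1)) is a uniformly random ordered pair of distinct values from {1, …, 283}; by symmetry P[π(i) < π(i+1)] = 1/2.
By linearity: E[X] = 282 · (1/2) = (283 − 1) · (1/2) = 141 ≈ 141.000000.

E[X] = 141 = 141.000000.


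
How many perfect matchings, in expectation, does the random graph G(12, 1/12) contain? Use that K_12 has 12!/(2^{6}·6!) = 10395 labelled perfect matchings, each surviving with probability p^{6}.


K_12 has 12!/(2^{6}·6!) = 10395 labelled perfect matchings.
For each such perfect matching H, let X_H = 1 if all 6 edges of H are present in G. Then P[X_H = 1] = p^{6} = (1/12)^{6} = 1/2985984.
Summing the indicators: E[X] = Σ_H E[X_H] = 10395 · p^{6} = 10395 · 1/2985984 = 385/110592.
Numerically: E[X] ≈ 0.00348126.

E[X] = 10395 · (1/12)^{6} = 385/110592 ≈ 0.00348126.


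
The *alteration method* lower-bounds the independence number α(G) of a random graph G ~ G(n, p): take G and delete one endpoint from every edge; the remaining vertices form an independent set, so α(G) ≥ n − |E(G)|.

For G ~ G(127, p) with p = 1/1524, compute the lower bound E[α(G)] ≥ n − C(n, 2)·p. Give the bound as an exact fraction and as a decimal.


E[|E(G)|] = C(127, 2)·p = 8001 · (1/1524) = 21/4.
E[α(G)] ≥ n − E[|E(G)|] = 127 − 21/4 = 487/4.
Numerically: ≈ 121.75000.
(This is only a lower bound; the true E[α(G)] may be larger.)

E[α(G)] ≥ 487/4 ≈ 121.75000.


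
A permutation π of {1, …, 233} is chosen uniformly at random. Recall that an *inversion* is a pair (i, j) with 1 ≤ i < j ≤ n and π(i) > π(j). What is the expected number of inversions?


Write X = Σ X_I over the C(233, 2) = 27028 pairs i < j, with X_I the indicator of one inversion.
There are 27028 indicators.
For each fixed pair i < j, the values π(i) and π(j) are two distinct elements of {1, …, 233} in uniformly random order; by symmetry P[π(i) > π(j)] = 1/2.
By linearity: E[X] = 27028 · (1/2) = C(233, 2) · (1/2) = 27028/2 = 13514 ≈ 13514.00000.

E[X] = 13514 = 13514.00000.


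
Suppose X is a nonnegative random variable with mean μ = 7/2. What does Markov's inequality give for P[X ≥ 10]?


μ = E[X] = 7/2, a = 10.
Markov: P[X ≥ 10] ≤ μ/a = (7/2)/10 = 7/20.
Numerically: ≈ 0.3500.
(Since a = 10 > μ = 3.5000, the bound 7/20 is < 1 and informative.)

P[X ≥ 10] ≤ 7/20 ≈ 0.3500.


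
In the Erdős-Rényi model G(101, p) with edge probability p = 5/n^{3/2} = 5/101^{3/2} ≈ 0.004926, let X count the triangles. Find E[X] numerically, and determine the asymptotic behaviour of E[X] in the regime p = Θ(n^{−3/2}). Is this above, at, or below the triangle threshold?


Number of potential triangles: C(101, 3) = 166650.
Each occurs with probability p³ ≈ (0.004926)³ ≈ 1.195264e-07.
By linearity: E[X] = C(101, 3)·p³ ≈ 166650 · 1.195264e-07 ≈ 0.0199.
Since α = 3/2 > 1, p = c/n^{3/2} = o(1/n) is below the triangle threshold p ~ 1/n. Asymptotically E[X] ~ (c³/6)·n^{3(1−α)} = (5³/6)·n^{-1.5} → 0, so by Markov's inequality G has no triangles w.h.p.

E[X] ≈ 0.0199; in regime p = Θ(1/n^{3/2}) E[X] tends to 0 (below the triangle threshold p ~ 1/n).


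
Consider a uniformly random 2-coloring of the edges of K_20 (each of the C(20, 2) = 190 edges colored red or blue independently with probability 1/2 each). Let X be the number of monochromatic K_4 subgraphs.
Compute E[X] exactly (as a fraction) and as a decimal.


Let X = Σ_S X_S over the C(20, 4) = 4845 subsets S of size 4, where X_S = 1 if the K_4 on S is monochromatic.
For a fixed S, the K_4 on S has C(4, 2) = 6 edges. P[all 6 edges red] = (1/2)^6, and likewise for blue, so P[monochromatic] = 2·(1/2)^6 = 2^{1 − 6} = 1/32.
By linearity of expectation: E[X] = C(20, 4) · 2^{1 − 6} = 4845 · 1/32 = 4845/32.
Numerically: E[X] ≈ 151.40625.

E[X] = C(20,4)·2^(1−C(4,2)) = 4845/32 ≈ 151.40625.


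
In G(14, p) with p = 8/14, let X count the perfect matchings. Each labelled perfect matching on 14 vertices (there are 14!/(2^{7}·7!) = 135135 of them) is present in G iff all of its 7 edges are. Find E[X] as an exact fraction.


K_14 has 14!/(2^{7}·7!) = 135135 labelled perfect matchings.
For each such perfect matching H, let X_H = 1 if all 7 edges of H are present in G. Then P[X_H = 1] = p^{7} = (4/7)^{7} = 16384/823543.
By linearity of expectation: E[X] = Σ_H E[X_H] = 135135 · p^{7} = 135135 · 16384/823543 = 316293120/117649.
Numerically: E[X] ≈ 2.69e+03.

E[X] = 135135 · (4/7)^{7} = 316293120/117649 ≈ 2.69e+03.


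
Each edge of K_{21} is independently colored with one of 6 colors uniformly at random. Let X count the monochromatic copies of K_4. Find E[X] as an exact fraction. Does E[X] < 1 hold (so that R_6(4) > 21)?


E[X] = C(21, 4) · 6^{1 − 6} = 5985 · 6^{−5} = 5985/7776.
As a reduced fraction: E[X] = 665/864 ≈ 0.7696759.
Is E[X] < 1? YES.
Since E[X] < 1, there exists a 6-coloring of K_{21} with no monochromatic K_4; hence R_6(4) > 21.

E[X] = 665/864 ≈ 0.7696759; E[X] < 1, so R_6(4) > 21.


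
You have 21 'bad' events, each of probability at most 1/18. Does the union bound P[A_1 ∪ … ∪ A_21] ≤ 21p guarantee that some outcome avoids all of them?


Union bound: P[∪_{i=1}^{21} A_i] ≤ Σ_i P[A_i] ≤ 21·p = 21·(1/18) = 7/6.
Numerically: 7/6 ≈ 1.166667.
Is 7/6 < 1? NO.
Since the bound 7/6 is ≥ 1, the union bound is uninformative here; it does NOT by itself certify existence.

21·p = 7/6 ≈ 1.166667; existence NOT certified by the union bound.


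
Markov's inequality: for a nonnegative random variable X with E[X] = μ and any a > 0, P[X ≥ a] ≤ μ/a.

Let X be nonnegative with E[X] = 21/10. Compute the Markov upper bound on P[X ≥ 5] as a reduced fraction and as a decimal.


μ = E[X] = 21/10, a = 5.
Markov: P[X ≥ 5] ≤ μ/a = (21/10)/5 = 21/50.
Numerically: ≈ 0.4200.
(Since a = 5 > μ = 2.1000, the bound 21/50 is < 1 and informative.)

P[X ≥ 5] ≤ 21/50 ≈ 0.4200.


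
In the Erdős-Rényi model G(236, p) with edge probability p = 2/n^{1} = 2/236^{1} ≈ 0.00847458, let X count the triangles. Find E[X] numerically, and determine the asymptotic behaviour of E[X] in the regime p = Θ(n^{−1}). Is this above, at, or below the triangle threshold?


Number of potential triangles: C(236, 3) = 2162940.
Each occurs with probability p³ ≈ (0.00847458)³ ≈ 6.08630873e-07.
By linearity: E[X] = C(236, 3)·p³ ≈ 2162940 · 6.08630873e-07 ≈ 1.316432.
Here α = 1, so p = 2/n is exactly at the triangle threshold p ~ 1/n. Asymptotically E[X] → c³/6 = 2³/6 = 4/3 ≈ 1.333333, a bounded constant. In this regime the triangle count is asymptotically Poisson(c³/6).

E[X] ≈ 1.316432; in regime p = Θ(1/n^{1}) E[X] stays bounded (at the triangle threshold p ~ 1/n).


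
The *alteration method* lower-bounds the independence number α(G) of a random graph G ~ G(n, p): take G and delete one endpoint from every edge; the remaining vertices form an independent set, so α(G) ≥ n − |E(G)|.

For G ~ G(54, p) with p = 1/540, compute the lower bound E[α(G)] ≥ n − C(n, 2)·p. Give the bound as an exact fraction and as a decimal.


E[|E(G)|] = C(54, 2)·p = 1431 · (1/540) = 53/20.
E[α(G)] ≥ n − E[|E(G)|] = 54 − 53/20 = 1027/20.
Numerically: ≈ 51.3500.
(This is only a lower bound; the true E[α(G)] may be larger.)

E[α(G)] ≥ 1027/20 ≈ 51.3500.


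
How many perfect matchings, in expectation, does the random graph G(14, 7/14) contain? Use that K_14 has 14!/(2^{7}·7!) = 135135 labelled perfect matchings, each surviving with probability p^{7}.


K_14 has 14!/(2^{7}·7!) = 135135 labelled perfect matchings.
For each such perfect matching H, let X_H = 1 if all 7 edges of H are present in G. Then P[X_H = 1] = p^{7} = (1/2)^{7} = 1/128.
By linearity: E[X] = Σ_H E[X_H] = 135135 · p^{7} = 135135 · 1/128 = 135135/128.
Numerically: E[X] ≈ 1055.74.

E[X] = 135135 · (1/2)^{7} = 135135/128 ≈ 1055.74.


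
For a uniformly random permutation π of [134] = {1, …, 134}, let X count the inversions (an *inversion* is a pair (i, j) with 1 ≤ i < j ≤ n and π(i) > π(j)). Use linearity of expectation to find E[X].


Write X = Σ X_I over the C(134, 2) = 8911 pairs i < j, with X_I the indicator of one inversion.
There are 8911 indicators.
For each fixed pair i < j, the values π(i) and π(j) are two distinct elements of {1, …, 134} in uniformly random order; by symmetry P[π(i) > π(j)] = 1/2.
By linearity: E[X] = 8911 · (1/2) = C(134, 2) · (1/2) = 8911/2 = 8911/2 ≈ 4455.50000.

E[X] = 8911/2 = 4455.50000.


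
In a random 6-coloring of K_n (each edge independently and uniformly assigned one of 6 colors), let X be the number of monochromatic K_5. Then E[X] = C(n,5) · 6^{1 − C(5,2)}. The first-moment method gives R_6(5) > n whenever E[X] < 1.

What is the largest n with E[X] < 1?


We need C(n, 5) · 6^{1 − 10} < 1, i.e. C(n, 5) < 6^{10 − 1} = 10077696.
Check values of n near the boundary:
  n = 66: C(66, 5) = 8936928; 8936928 < 10077696? YES
  n = 67: C(67, 5) = 9657648; 9657648 < 10077696? YES
  n = 68: C(68, 5) = 10424128; 10424128 < 10077696? NO
  n = 69: C(69, 5) = 11238513; 11238513 < 10077696? NO
The largest n with C(n, 5) < 10077696 is n = 67 (where E[X] = 67067/69984 ≈ 0.9583190). Hence R_6(5) > 67, i.e. R_6(5) ≥ 68.

Largest n = 67; hence R_6(5) > 67.


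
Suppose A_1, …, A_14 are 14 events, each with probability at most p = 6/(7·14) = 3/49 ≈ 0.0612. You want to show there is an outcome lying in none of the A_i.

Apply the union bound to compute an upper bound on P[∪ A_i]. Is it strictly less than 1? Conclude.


Union bound: P[∪_{i=1}^{14} A_i] ≤ Σ_i P[A_i] ≤ 14·p = 14·(3/49) = 6/7.
Numerically: 6/7 ≈ 0.8571.
Is 6/7 < 1? YES.
Since P[∪ A_i] ≤ 6/7 < 1, the complement has P[∩ A_i^c] ≥ 1 − 6/7 = 1/7 > 0, so some outcome avoids every A_i.

14·p = 6/7 ≈ 0.8571; existence CERTIFIED by the union bound.


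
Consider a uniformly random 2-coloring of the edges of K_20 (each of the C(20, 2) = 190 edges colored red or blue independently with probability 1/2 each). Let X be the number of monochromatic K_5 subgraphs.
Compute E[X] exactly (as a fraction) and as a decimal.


Let X = Σ_S X_S over the C(20, 5) = 15504 subsets S of size 5, where X_S = 1 if the K_5 on S is monochromatic.
For a fixed S, the K_5 on S has C(5, 2) = 10 edges. P[all 10 edges red] = (1/2)^10, and likewise for blue, so P[monochromatic] = 2·(1/2)^10 = 2^{1 − 10} = 1/512.
By linearity: E[X] = C(20, 5) · 2^{1 − 10} = 15504 · 1/512 = 969/32.
Numerically: E[X] ≈ 30.281250.

E[X] = C(20,5)·2^(1−C(5,2)) = 969/32 ≈ 30.281250.
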